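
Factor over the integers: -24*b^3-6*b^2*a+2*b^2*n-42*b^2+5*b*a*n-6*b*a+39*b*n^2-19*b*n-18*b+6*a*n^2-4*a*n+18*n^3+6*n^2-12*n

Group: 4*b*(-6*b^2+5*b*n-6*b+6*n^2-4*n) + (a+3*n+3)*(-6*b^2+5*b*n-6*b+6*n^2-4*n); both groups contain (-6*b^2+5*b*n-6*b+6*n^2-4*n), so (4*b+a+3*n+3) is a factor with cofactor -6*b^2+5*b*n-6*b+6*n^2-4*n.
The cofactor groups again: -6*b^2+5*b*n-6*b+6*n^2-4*n = -3*b*(2*b-3*n+2) - 2*n*(2*b-3*n+2); both groups contain (2*b-3*n+2), giving -(3*b+2*n)*(2*b-3*n+2).

-(2*b-3*n+2)*(3*b+2*n)*(4*b+a+3*n+3)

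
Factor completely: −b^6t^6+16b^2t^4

Factor out b^2t^4 first: what remains is −b^4t^2+16.
Recognize a difference of squares with the parts 4 and b^2t.

−b^2t^4(b^2t+4)(b^2t−4)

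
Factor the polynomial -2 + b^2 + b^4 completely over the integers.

Substitute u = b^2 to get a quadratic in u, then factor.
b^2 + 2 is irreducible over ℤ (always positive, so no real roots).
b^2 - 1 is a difference of squares.

(b + 1)(b - 1)(b^2 + 2)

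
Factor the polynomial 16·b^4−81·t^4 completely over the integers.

(2·b)⁴ − (3·t)⁴ = ((2·b)² − (3·t)²)((2·b)² + (3·t)²); the first factor splits again, the second (4·b^2+9·t^2) is irreducible.

(2·b+3·t)·(2·b−3·t)·(4·b^2+9·t^2)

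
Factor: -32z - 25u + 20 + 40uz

Group as (40uz - 25u) + (-32z + 20) = 5u(8z - 5) - 4(8z - 5).
Both groups share the factor (8z - 5).

(5u - 4)(8z - 5)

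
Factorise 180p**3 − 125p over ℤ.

Pull out the common factor 5p; 36p**2 − 25 is a difference of squares.

5p(6p + 5)(6p − 5)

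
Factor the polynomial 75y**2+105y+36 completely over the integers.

Pull out the common factor 3, then factor the remaining trinomial.

3(5y+3)(5y+4)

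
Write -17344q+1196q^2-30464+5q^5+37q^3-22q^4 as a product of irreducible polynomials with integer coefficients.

Trying the rational-root candidates, q = 8 is a root, giving the factor (q-8) and quotient 5q^4+18q^3+181q^2+2644q+3808.
Next, q = -8/5 is a root, giving the factor (5q+8) and quotient q^3+2q^2+33q+476.
Then q = -7 is a root, so (q+7) is a factor; dividing leaves q^2-5q+68.
The quadratic q^2-5q+68 has discriminant -247 < 0 and is irreducible over ℤ.

(5q+8)(q+7)(q-8)(q^2-5q+68)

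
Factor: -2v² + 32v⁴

Pull out the common factor 2v²; 16v² - 1 is a difference of squares.

2v²(4v + 1)(4v - 1)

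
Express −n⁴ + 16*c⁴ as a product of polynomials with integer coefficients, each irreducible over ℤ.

(2*c)⁴ − (n)⁴ = ((2*c)² − (n)²)((2*c)² + (n)²); the first factor splits again, the second (4*c² + n²) is irreducible.

(2*c + n)*(2*c − n)*(4*c² + n²)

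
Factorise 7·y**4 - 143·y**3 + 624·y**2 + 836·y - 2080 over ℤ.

Testing divisors of the constant over divisors of the leading coefficient, y = -2 is a root, so (y + 2) divides it; the quotient is 7·y**3 - 157·y**2 + 938·y - 1040.
Continuing, y = 13 is a root, so (y - 13) is a factor; dividing leaves 7·y**2 - 66·y + 80.
The remaining quadratic factors as (7·y - 10)(y - 8).

(7·y - 10)·(y + 2)·(y - 13)·(y - 8)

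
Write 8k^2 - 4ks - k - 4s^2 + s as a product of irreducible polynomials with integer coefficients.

Group: k(8k + 4s - 1) - s(8k + 4s - 1); both groups contain (8k + 4s - 1).

(8k + 4s - 1)(k - s)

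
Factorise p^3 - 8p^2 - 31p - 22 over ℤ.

(p + 1)(p + 2)(p - 11)

Among the possible rational roots, p = -2 is a root, so (p + 2) divides it; the quotient is p^2 - 10p - 11.
The remaining quadratic factors as (p - 11)(p + 1).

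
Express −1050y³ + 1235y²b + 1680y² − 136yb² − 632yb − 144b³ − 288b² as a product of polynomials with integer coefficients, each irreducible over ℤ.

Group: 15y(−70y² + 101yb + 112y − 36b² − 72b) + 4b(−70y² + 101yb + 112y − 36b² − 72b); both groups contain (−70y² + 101yb + 112y − 36b² − 72b), so (15y + 4b) is a factor with cofactor −70y² + 101yb + 112y − 36b² − 72b.
The cofactor groups again: −70y² + 101yb + 112y − 36b² − 72b = −14y(5y − 4b − 8) + 9b(5y − 4b − 8); both groups contain (5y − 4b − 8), giving −(14y − 9b)(5y − 4b − 8).

−(5y − 4b − 8)(14y − 9b)(15y + 4b)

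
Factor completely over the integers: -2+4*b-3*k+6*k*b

Group as (6*k*b-3*k) + (4*b-2) = 3*k*(2*b-1) + 2*(2*b-1).
Both groups share the factor (2*b-1).

(2*b-1)*(3*k+2)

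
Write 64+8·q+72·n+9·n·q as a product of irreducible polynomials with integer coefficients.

(9·n+8)·(q+8)

Group as (9·n·q+72·n) + (8·q+64) = 9·n·(q+8) + 8·(q+8).
Both groups share the factor (q+8).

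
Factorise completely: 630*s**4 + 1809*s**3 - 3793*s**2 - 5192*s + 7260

(3*s + 11)*(5*s - 6)*(6*s + 11)*(7*s - 10)

Among the possible rational roots, s = -11/3 is a root, so (3*s + 11) divides it; the quotient is 210*s**3 - 167*s**2 - 652*s + 660.
Then s = 10/7 is a root, so (7*s - 10) is a factor; dividing leaves 30*s**2 + 19*s - 66.
The remaining quadratic factors as (5*s - 6)(6*s + 11).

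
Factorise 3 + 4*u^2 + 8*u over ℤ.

Need a pair with product 4·3 = 12 and sum 8: that's 6 and 2.
Split the middle term: 4*u^2 + 6*u + 2*u + 3 = 2*u*(2*u + 3) + (2*u + 3).

(2*u + 1)*(2*u + 3)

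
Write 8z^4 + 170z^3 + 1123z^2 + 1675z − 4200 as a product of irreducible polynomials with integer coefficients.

Trying the rational-root candidates, z = −7 is a root, so (z + 7) is a factor; dividing leaves 8z^3 + 114z^2 + 325z − 600.
Then z = 5/4 is a root, so (4z − 5) divides it; the quotient is 2z^2 + 31z + 120.
The remaining quadratic factors as (2z + 15)(z + 8).

(2z + 15)(4z − 5)(z + 7)(z + 8)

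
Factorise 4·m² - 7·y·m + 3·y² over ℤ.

Group: 3·y·(y - m) - 4·m·(y - m); both groups contain (y - m).

(3·y - 4·m)·(y - m)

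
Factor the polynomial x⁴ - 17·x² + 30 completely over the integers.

(x² - 15)·(x² - 2)

Substitute u = x² to get a quadratic in u, then factor.
x² - 2 is irreducible over ℤ (2 is not a perfect square).
x² - 15 is irreducible over ℤ (15 is not a perfect square).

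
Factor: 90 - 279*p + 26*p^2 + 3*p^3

Among the possible rational roots, p = -15 is a root, so (p + 15) is a factor; dividing leaves 3*p^2 - 19*p + 6.
The remaining quadratic factors as (p - 6)(3*p - 1).

(3*p - 1)*(p + 15)*(p - 6)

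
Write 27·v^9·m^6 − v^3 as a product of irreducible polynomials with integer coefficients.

v^3·(3·v^2·m^2 − 1)·(9·v^4·m^4 + 3·v^2·m^2 + 1)

Factor out v^3 first: what remains is 27·v^6·m^6 − 1.
Recognize a difference of cubes with the parts 3·v^2·m^2 and 1.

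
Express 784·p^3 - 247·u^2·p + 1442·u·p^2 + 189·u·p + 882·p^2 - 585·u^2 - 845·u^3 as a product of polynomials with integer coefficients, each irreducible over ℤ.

Group: 13·u·(-65·u^2 + 21·u·p + 98·p^2) + (8·p + 9)·(-65·u^2 + 21·u·p + 98·p^2); both groups contain (-65·u^2 + 21·u·p + 98·p^2), so (13·u + 8·p + 9) is a factor with cofactor -65·u^2 + 21·u·p + 98·p^2.
The cofactor groups again: -65·u^2 + 21·u·p + 98·p^2 = -5·u·(13·u + 14·p) + 7·p·(13·u + 14·p); both groups contain (13·u + 14·p), giving -(5·u - 7·p)·(13·u + 14·p).

-(5·u - 7·p)·(13·u + 14·p)·(13·u + 8·p + 9)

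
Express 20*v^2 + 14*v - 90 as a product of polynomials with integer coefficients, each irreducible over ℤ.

Pull out the common factor 2, then factor the remaining trinomial.

2*(2*v + 5)*(5*v - 9)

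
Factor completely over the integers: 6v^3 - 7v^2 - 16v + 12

(2v + 3)(3v - 2)(v - 2)

Among the possible rational roots, v = 2 is a root, giving the factor (v - 2) and quotient 6v^2 + 5v - 6.
The remaining quadratic factors as (3v - 2)(2v + 3).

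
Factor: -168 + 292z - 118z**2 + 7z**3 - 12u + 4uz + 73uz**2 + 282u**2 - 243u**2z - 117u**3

-(13u + z - 14)(3u + 7z - 6)(3u - z + 2)

Group: 3u(-39u**2 + 10uz + 16u + z**2 - 16z + 28) + (7z - 6)(-39u**2 + 10uz + 16u + z**2 - 16z + 28); both groups contain (-39u**2 + 10uz + 16u + z**2 - 16z + 28), so (3u + 7z - 6) is a factor with cofactor -39u**2 + 10uz + 16u + z**2 - 16z + 28.
The cofactor groups again: -39u**2 + 10uz + 16u + z**2 - 16z + 28 = -3u(13u + z - 14) + (z - 2)(13u + z - 14); both groups contain (13u + z - 14), giving -(3u - z + 2)(13u + z - 14).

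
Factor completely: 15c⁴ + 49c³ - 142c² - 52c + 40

(3c + 2)(5c - 2)(c + 5)(c - 2)

By the rational root theorem, c = -5 is a root, so (c + 5) divides it; the quotient is 15c³ - 26c² - 12c + 8.
Then c = 2/5 is a root, giving the factor (5c - 2) and quotient 3c² - 4c - 4.
The remaining quadratic factors as (3c + 2)(c - 2).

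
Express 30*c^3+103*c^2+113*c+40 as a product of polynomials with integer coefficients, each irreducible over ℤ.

By the rational root theorem, c = −5/6 is a root, so (6*c+5) is a factor; dividing leaves 5*c^2+13*c+8.
The remaining quadratic factors as (c+1)(5*c+8).

(5*c+8)*(6*c+5)*(c+1)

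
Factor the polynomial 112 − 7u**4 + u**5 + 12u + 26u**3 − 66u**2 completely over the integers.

Trying the rational-root candidates, u = −1 is a root, so (u + 1) divides it; the quotient is u**4 − 8u**3 + 34u**2 − 100u + 112.
Continuing, u = 4 is a root, so (u − 4) is a factor; dividing leaves u**3 − 4u**2 + 18u − 28.
Next, u = 2 is a root, giving the factor (u − 2) and quotient u**2 − 2u + 14.
The quadratic u**2 − 2u + 14 has discriminant −52 < 0 and is irreducible over ℤ.

(u + 1)(u − 2)(u − 4)(u**2 − 2u + 14)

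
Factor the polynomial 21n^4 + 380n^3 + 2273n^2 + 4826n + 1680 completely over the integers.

(3n + 14)(7n + 3)(n + 5)(n + 8)

Among the possible rational roots, n = -5 is a root, so (n + 5) divides it; the quotient is 21n^3 + 275n^2 + 898n + 336.
Next, n = -3/7 is a root, giving the factor (7n + 3) and quotient 3n^2 + 38n + 112.
The remaining quadratic factors as (n + 8)(3n + 14).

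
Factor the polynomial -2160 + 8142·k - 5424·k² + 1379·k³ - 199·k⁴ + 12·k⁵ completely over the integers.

(3·k - 1)·(4·k - 9)·(k - 8)·(k² - 6·k + 30)

Among the possible rational roots, k = 1/3 is a root, so (3·k - 1) is a factor; dividing leaves 4·k⁴ - 65·k³ + 438·k² - 1662·k + 2160.
Continuing, k = 9/4 is a root, so (4·k - 9) is a factor; dividing leaves k³ - 14·k² + 78·k - 240.
Then k = 8 is a root, so (k - 8) divides it; the quotient is k² - 6·k + 30.
The quadratic k² - 6·k + 30 has discriminant -84 < 0 and is irreducible over ℤ.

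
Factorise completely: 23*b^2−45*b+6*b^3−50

(6*b+5)*(b+5)*(b−2)

By the rational root theorem, b = −5 is a root, so (b+5) divides it; the quotient is 6*b^2−7*b−10.
The remaining quadratic factors as (b−2)(6*b+5).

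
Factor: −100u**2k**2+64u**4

Every term has a factor of 4u**2. Then 16u**2−25k**2 = (4u)² − (5k)².

4u**2(4u−5k)(4u+5k)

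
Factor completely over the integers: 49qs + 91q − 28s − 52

Group as (49qs + 91q) + (−28s − 52) = 7q(7s + 13) − 4(7s + 13).
Both groups share the factor (7s + 13).

(7q − 4)(7s + 13)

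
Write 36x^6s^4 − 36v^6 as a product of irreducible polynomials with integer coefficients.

36(x^3s^2 + v^3)(x^3s^2 − v^3)

Every term has a factor of 36; factoring it out leaves x^6s^4 − v^6.
Recognize a difference of squares with the parts x^3s^2 and v^3.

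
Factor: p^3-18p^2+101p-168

(p-3)(p-7)(p-8)

Testing divisors of the constant over divisors of the leading coefficient, p = 3 is a root, giving the factor (p-3) and quotient p^2-15p+56.
The remaining quadratic factors as (p-7)(p-8).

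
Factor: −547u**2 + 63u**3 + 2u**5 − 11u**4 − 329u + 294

Testing divisors of the constant over divisors of the leading coefficient, u = −1 is a root, so (u + 1) divides it; the quotient is 2u**4 − 13u**3 + 76u**2 − 623u + 294.
Continuing, u = 1/2 is a root, so (2u − 1) divides it; the quotient is u**3 − 6u**2 + 35u − 294.
Then u = 7 is a root, giving the factor (u − 7) and quotient u**2 + u + 42.
The quadratic u**2 + u + 42 has discriminant −167 < 0 and is irreducible over ℤ.

(2u − 1)(u + 1)(u − 7)(u**2 + u + 42)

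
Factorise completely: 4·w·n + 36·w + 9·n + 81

Group as (4·w·n + 36·w) + (9·n + 81) = 4·w·(n + 9) + 9·(n + 9).
Both groups share the factor (n + 9).

(4·w + 9)·(n + 9)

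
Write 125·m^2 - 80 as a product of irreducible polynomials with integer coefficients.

Pull out the common factor 5; 25·m^2 - 16 is a difference of squares.

5·(5·m + 4)·(5·m - 4)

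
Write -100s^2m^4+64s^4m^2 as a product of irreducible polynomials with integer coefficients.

Every term has a factor of 4s^2m^2. Then 16s^2-25m^2 = (4s)² − (5m)².

4m^2s^2(4s-5m)(4s+5m)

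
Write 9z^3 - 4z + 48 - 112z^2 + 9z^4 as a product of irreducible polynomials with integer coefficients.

Among the possible rational roots, z = 2/3 is a root, so (3z - 2) is a factor; dividing leaves 3z^3 + 5z^2 - 34z - 24.
Next, z = -4 is a root, so (z + 4) is a factor; dividing leaves 3z^2 - 7z - 6.
The remaining quadratic factors as (3z + 2)(z - 3).

(3z + 2)(3z - 2)(z + 4)(z - 3)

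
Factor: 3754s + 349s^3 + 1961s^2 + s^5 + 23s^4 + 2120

(s + 1)(s + 2)(s + 5)(s^2 + 15s + 212)

Among the possible rational roots, s = -1 is a root, giving the factor (s + 1) and quotient s^4 + 22s^3 + 327s^2 + 1634s + 2120.
Next, s = -5 is a root, so (s + 5) divides it; the quotient is s^3 + 17s^2 + 242s + 424.
Then s = -2 is a root, so (s + 2) divides it; the quotient is s^2 + 15s + 212.
The quadratic s^2 + 15s + 212 has discriminant -623 < 0 and is irreducible over ℤ.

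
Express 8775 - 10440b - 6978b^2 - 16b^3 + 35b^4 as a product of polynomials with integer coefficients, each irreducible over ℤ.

(5b - 3)(7b + 15)(b + 13)(b - 15)

By the rational root theorem, b = -13 is a root, so (b + 13) divides it; the quotient is 35b^3 - 471b^2 - 855b + 675.
Then b = 3/5 is a root, so (5b - 3) divides it; the quotient is 7b^2 - 90b - 225.
The remaining quadratic factors as (7b + 15)(b - 15).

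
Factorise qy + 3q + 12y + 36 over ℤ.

(q + 12)(y + 3)

Group as (qy + 3q) + (12y + 36) = q(y + 3) + 12(y + 3).
Both groups share the factor (y + 3).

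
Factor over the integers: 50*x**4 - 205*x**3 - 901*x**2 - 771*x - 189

Trying the rational-root candidates, x = 7 is a root, so (x - 7) divides it; the quotient is 50*x**3 + 145*x**2 + 114*x + 27.
Next, x = -9/5 is a root, so (5*x + 9) divides it; the quotient is 10*x**2 + 11*x + 3.
The remaining quadratic factors as (5*x + 3)(2*x + 1).

(2*x + 1)*(5*x + 3)*(5*x + 9)*(x - 7)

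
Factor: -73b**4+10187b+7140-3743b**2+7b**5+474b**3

By the rational root theorem, b = 5 is a root, so (b-5) divides it; the quotient is 7b**4-38b**3+284b**2-2323b-1428.
Continuing, b = 7 is a root, giving the factor (b-7) and quotient 7b**3+11b**2+361b+204.
Next, b = -4/7 is a root, so (7b+4) divides it; the quotient is b**2+b+51.
The quadratic b**2+b+51 has discriminant -203 < 0 and is irreducible over ℤ.

(7b+4)(b-5)(b-7)(b**2+b+51)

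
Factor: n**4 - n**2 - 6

Substitute u = n**2 to get a quadratic in u, then factor.
n**2 - 3 is irreducible over ℤ (3 is not a perfect square).
n**2 + 2 is irreducible over ℤ (always positive, so no real roots).

(n**2 + 2)(n**2 - 3)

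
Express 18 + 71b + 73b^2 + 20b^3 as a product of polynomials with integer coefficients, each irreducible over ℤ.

(4b + 9)(5b + 2)(b + 1)

Trying the rational-root candidates, b = -1 is a root, so (b + 1) is a factor; dividing leaves 20b^2 + 53b + 18.
The remaining quadratic factors as (4b + 9)(5b + 2).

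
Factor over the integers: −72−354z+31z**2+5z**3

Testing divisors of the constant over divisors of the leading coefficient, z = −12 is a root, so (z+12) divides it; the quotient is 5z**2−29z−6.
The remaining quadratic factors as (z−6)(5z+1).

(5z+1)(z+12)(z−6)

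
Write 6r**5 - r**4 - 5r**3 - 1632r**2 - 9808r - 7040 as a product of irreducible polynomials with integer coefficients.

Trying the rational-root candidates, r = -5/6 is a root, so (6r + 5) divides it; the quotient is r**4 - r**3 - 272r - 1408.
Continuing, r = -4 is a root, so (r + 4) is a factor; dividing leaves r**3 - 5r**2 + 20r - 352.
Then r = 8 is a root, giving the factor (r - 8) and quotient r**2 + 3r + 44.
The quadratic r**2 + 3r + 44 has discriminant -167 < 0 and is irreducible over ℤ.

(6r + 5)(r + 4)(r - 8)(r**2 + 3r + 44)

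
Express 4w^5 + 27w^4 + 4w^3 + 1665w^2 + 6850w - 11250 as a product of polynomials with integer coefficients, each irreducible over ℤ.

(4w - 5)(w + 5)(w + 9)(w^2 - 6w + 50)

By the rational root theorem, w = -9 is a root, so (w + 9) is a factor; dividing leaves 4w^4 - 9w^3 + 85w^2 + 900w - 1250.
Then w = -5 is a root, giving the factor (w + 5) and quotient 4w^3 - 29w^2 + 230w - 250.
Continuing, w = 5/4 is a root, so (4w - 5) is a factor; dividing leaves w^2 - 6w + 50.
The quadratic w^2 - 6w + 50 has discriminant -164 < 0 and is irreducible over ℤ.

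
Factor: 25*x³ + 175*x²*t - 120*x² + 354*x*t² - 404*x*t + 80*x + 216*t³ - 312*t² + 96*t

Group: 5*x*(5*x² + 26*x*t - 20*x + 24*t² - 24*t) + (9*t - 4)*(5*x² + 26*x*t - 20*x + 24*t² - 24*t); both groups contain (5*x² + 26*x*t - 20*x + 24*t² - 24*t), so (5*x + 9*t - 4) is a factor with cofactor 5*x² + 26*x*t - 20*x + 24*t² - 24*t.
The cofactor groups again: 5*x² + 26*x*t - 20*x + 24*t² - 24*t = 5*x*(x + 4*t - 4) + 6*t*(x + 4*t - 4); both groups contain (x + 4*t - 4), giving (5*x + 6*t)*(x + 4*t - 4).

(x + 4*t - 4)*(5*x + 6*t)*(5*x + 9*t - 4)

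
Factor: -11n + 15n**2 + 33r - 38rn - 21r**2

Group: -3r(7r + 15n - 11) + n(7r + 15n - 11); both groups contain (7r + 15n - 11).

-(3r - n)(7r + 15n - 11)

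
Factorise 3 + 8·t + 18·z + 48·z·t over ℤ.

(6·z + 1)·(8·t + 3)

Group as (48·z·t + 18·z) + (8·t + 3) = 6·z·(8·t + 3) + (8·t + 3).
Both groups share the factor (8·t + 3).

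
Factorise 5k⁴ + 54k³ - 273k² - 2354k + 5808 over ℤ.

(5k - 11)(k + 11)(k + 8)(k - 6)

Among the possible rational roots, k = 11/5 is a root, so (5k - 11) divides it; the quotient is k³ + 13k² - 26k - 528.
Continuing, k = -8 is a root, giving the factor (k + 8) and quotient k² + 5k - 66.
The remaining quadratic factors as (k - 6)(k + 11).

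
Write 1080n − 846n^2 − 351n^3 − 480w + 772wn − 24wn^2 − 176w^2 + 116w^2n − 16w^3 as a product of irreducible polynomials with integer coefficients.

−(2w − 13n + 12)(4w − 9n)(2w + 3n + 10)

Group: 2w(−8w^2 + 6wn − 40w + 27n^2 + 90n) + (−13n + 12)(−8w^2 + 6wn − 40w + 27n^2 + 90n); both groups contain (−8w^2 + 6wn − 40w + 27n^2 + 90n), so (2w − 13n + 12) is a factor with cofactor −8w^2 + 6wn − 40w + 27n^2 + 90n.
The cofactor groups again: −8w^2 + 6wn − 40w + 27n^2 + 90n = −2w(4w − 9n) + (−3n − 10)(4w − 9n); both groups contain (4w − 9n), giving −(2w + 3n + 10)(4w − 9n).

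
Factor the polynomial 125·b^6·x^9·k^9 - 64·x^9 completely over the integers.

x^9·(5·b^2·k^3 - 4)·(25·b^4·k^6 + 20·b^2·k^3 + 16)

Pull out the common factor x^9, leaving 125·b^6·k^9 - 64.
Recognize a difference of cubes with the parts 5·b^2·k^3 and 4.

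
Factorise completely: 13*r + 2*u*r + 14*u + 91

(2*u + 13)*(r + 7)

Group as (2*u*r + 14*u) + (13*r + 91) = 2*u*(r + 7) + 13*(r + 7).
Both groups share the factor (r + 7).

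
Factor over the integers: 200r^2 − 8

Factor out 8, leaving 25r^2 − 1, which is a difference of two squares.

8(5r + 1)(5r − 1)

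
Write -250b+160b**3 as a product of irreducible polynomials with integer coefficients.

10b(4b+5)(4b-5)

Pull out the common factor 10b; 16b**2-25 is a difference of squares.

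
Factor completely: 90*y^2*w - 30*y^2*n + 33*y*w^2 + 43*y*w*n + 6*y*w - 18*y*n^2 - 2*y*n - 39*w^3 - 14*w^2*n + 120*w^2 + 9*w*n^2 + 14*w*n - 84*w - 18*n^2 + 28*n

Group: 2*y*(45*y*w - 15*y*n + 39*w^2 + 14*w*n - 42*w - 9*n^2 + 14*n) + (-w + 2)*(45*y*w - 15*y*n + 39*w^2 + 14*w*n - 42*w - 9*n^2 + 14*n); both groups contain (45*y*w - 15*y*n + 39*w^2 + 14*w*n - 42*w - 9*n^2 + 14*n), so (2*y - w + 2) is a factor with cofactor 45*y*w - 15*y*n + 39*w^2 + 14*w*n - 42*w - 9*n^2 + 14*n.
The cofactor groups again: 45*y*w - 15*y*n + 39*w^2 + 14*w*n - 42*w - 9*n^2 + 14*n = 3*w*(15*y + 13*w + 9*n - 14) - n*(15*y + 13*w + 9*n - 14); both groups contain (15*y + 13*w + 9*n - 14), giving (3*w - n)*(15*y + 13*w + 9*n - 14).

(3*w - n)*(2*y - w + 2)*(15*y + 13*w + 9*n - 14)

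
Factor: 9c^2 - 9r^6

Pull out the common factor 9, leaving c^2 - r^6.
Recognize a difference of squares with the parts c and r^3.

9(c + r^3)(c - r^3)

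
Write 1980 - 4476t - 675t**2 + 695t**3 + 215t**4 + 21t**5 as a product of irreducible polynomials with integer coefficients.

By the rational root theorem, t = 2 is a root, so (t - 2) is a factor; dividing leaves 21t**4 + 257t**3 + 1209t**2 + 1743t - 990.
Next, t = 3/7 is a root, so (7t - 3) divides it; the quotient is 3t**3 + 38t**2 + 189t + 330.
Next, t = -11/3 is a root, giving the factor (3t + 11) and quotient t**2 + 9t + 30.
The quadratic t**2 + 9t + 30 has discriminant -39 < 0 and is irreducible over ℤ.

(3t + 11)(7t - 3)(t - 2)(t**2 + 9t + 30)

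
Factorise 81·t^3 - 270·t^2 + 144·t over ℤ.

Pull out the common factor 9·t, then factor the remaining trinomial.

9·t·(3·t - 2)·(3·t - 8)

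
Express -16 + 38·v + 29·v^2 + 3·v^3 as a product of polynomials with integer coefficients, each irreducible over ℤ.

(3·v - 1)·(v + 2)·(v + 8)

Among the possible rational roots, v = -2 is a root, so (v + 2) is a factor; dividing leaves 3·v^2 + 23·v - 8.
The remaining quadratic factors as (v + 8)(3·v - 1).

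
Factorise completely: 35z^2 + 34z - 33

(5z - 3)(7z + 11)

Need a pair with product 35·(-33) = -1155 and sum 34: that's -21 and 55.
Split the middle term: 35z^2 - 21z + 55z - 33 = 7z(5z - 3) + 11(5z - 3).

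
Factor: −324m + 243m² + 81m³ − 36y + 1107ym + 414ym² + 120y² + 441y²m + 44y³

Group: 11y(4y² + 39ym + 12y + 27m² + 108m) + (3m − 3)(4y² + 39ym + 12y + 27m² + 108m); both groups contain (4y² + 39ym + 12y + 27m² + 108m), so (11y + 3m − 3) is a factor with cofactor 4y² + 39ym + 12y + 27m² + 108m.
The cofactor groups again: 4y² + 39ym + 12y + 27m² + 108m = 4y(y + 9m) + (3m + 12)(y + 9m); both groups contain (y + 9m), giving (4y + 3m + 12)(y + 9m).

(11y + 3m − 3)(4y + 3m + 12)(y + 9m)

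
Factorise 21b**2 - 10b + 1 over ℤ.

Need a pair with product 21·1 = 21 and sum -10: that's -3 and -7.
Split the middle term: 21b**2 - 3b - 7b + 1 = 3b(7b - 1) - (7b - 1).

(3b - 1)(7b - 1)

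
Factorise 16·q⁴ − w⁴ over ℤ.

Difference of squares twice: with A = 2·q and B = w, A⁴ − B⁴ = (A² − B²)(A² + B²), and A² − B² factors again.

(2·q + w)·(2·q − w)·(4·q² + w²)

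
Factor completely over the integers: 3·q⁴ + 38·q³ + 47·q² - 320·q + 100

Among the possible rational roots, q = 1/3 is a root, so (3·q - 1) divides it; the quotient is q³ + 13·q² + 20·q - 100.
Next, q = -5 is a root, so (q + 5) is a factor; dividing leaves q² + 8·q - 20.
The remaining quadratic factors as (q + 10)(q - 2).

(3·q - 1)·(q + 10)·(q + 5)·(q - 2)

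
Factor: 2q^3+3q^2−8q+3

Among the possible rational roots, q = −3 is a root, so (q+3) is a factor; dividing leaves 2q^2−3q+1.
The remaining quadratic factors as (2q−1)(q−1).

(2q−1)(q+3)(q−1)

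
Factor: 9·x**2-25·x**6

-x**2·(5·x**2+3)·(5·x**2-3)

Factor out x**2 first: what remains is -25·x**4+9.
Recognize a difference of squares with the parts 3 and 5·x**2.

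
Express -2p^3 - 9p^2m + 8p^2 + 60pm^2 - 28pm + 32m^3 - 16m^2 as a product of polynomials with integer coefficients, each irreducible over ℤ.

Group: p(-2p^2 - 17pm + 8p - 8m^2 + 4m) - 4m(-2p^2 - 17pm + 8p - 8m^2 + 4m); both groups contain (-2p^2 - 17pm + 8p - 8m^2 + 4m), so (p - 4m) is a factor with cofactor -2p^2 - 17pm + 8p - 8m^2 + 4m.
The cofactor groups again: -2p^2 - 17pm + 8p - 8m^2 + 4m = -2p(p + 8m - 4) - m(p + 8m - 4); both groups contain (p + 8m - 4), giving -(2p + m)(p + 8m - 4).

-(p - 4m)(p + 8m - 4)(2p + m)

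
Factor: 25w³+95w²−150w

Pull out the common factor 5w, then factor the remaining trinomial.

5w(5w−6)(w+5)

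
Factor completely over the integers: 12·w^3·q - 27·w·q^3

Pull out the common factor 3·w·q; 4·w^2 - 9·q^2 is a difference of squares.

3·q·w·(2·w - 3·q)·(2·w + 3·q)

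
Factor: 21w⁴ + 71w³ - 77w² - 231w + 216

Among the possible rational roots, w = -3 is a root, giving the factor (w + 3) and quotient 21w³ + 8w² - 101w + 72.
Continuing, w = -8/3 is a root, so (3w + 8) is a factor; dividing leaves 7w² - 16w + 9.
The remaining quadratic factors as (7w - 9)(w - 1).

(3w + 8)(7w - 9)(w + 3)(w - 1)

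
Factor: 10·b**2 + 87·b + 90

Need a pair with product 10·90 = 900 and sum 87: that's 75 and 12.
Split the middle term: 10·b**2 + 75·b + 12·b + 90 = 5·b·(2·b + 15) + 6·(2·b + 15).

(2·b + 15)·(5·b + 6)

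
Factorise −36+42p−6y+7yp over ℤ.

(7p−6)(y+6)

Group as (7yp−6y) + (42p−36) = y(7p−6) + 6(7p−6).
Both groups share the factor (7p−6).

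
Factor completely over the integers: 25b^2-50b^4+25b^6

Every term has a factor of 25b^2; factoring it out leaves b^4-2b^2+1.
Recognize a perfect-square trinomial with the parts 1 and b^2.
-b^2+1 is again a difference of squares: (-b+1)(b+1).

25b^2(b+1)^2(b-1)^2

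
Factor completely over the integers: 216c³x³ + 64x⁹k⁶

8x³(3c + 2x²k²)(9c² - 6cx²k² + 4x⁴k⁴)

Pull out the common factor 8x³, leaving 27c³ + 8x⁶k⁶.
Recognize a sum of cubes with the parts 2x²k² and 3c.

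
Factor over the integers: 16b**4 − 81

(2b + 3)(2b − 3)(4b**2 + 9)

Difference of squares twice: with A = 2b and B = 3, A⁴ − B⁴ = (A² − B²)(A² + B²), and A² − B² factors again.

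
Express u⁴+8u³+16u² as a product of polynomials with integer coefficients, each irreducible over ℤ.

Factor out u² first: what remains is u²+8u+16.
Recognize a perfect-square trinomial with the parts 4 and u.

u²(u+4)²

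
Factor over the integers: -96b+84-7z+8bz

(8b-7)(z-12)

Group as (8bz-96b) + (-7z+84) = 8b(z-12) - 7(z-12).
Both groups share the factor (z-12).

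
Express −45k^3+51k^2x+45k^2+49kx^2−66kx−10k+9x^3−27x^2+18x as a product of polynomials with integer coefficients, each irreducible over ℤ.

−(3k+x−1)(3k+x−2)(5k−9x)

Group: 3k(−15k^2+22kx+10k+9x^2−18x) + (x−1)(−15k^2+22kx+10k+9x^2−18x); both groups contain (−15k^2+22kx+10k+9x^2−18x), so (3k+x−1) is a factor with cofactor −15k^2+22kx+10k+9x^2−18x.
The cofactor groups again: −15k^2+22kx+10k+9x^2−18x = −5k(3k+x−2) + 9x(3k+x−2); both groups contain (3k+x−2), giving −(5k−9x)(3k+x−2).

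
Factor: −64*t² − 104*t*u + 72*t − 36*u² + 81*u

−(8*t + 4*u − 9)*(8*t + 9*u)

Group: −8*t*(8*t + 9*u) + (−4*u + 9)*(8*t + 9*u); both groups contain (8*t + 9*u).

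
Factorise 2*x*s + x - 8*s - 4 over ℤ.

Group as (2*x*s + x) + (-8*s - 4) = x*(2*s + 1) - 4*(2*s + 1).
Both groups share the factor (2*s + 1).

(2*s + 1)*(x - 4)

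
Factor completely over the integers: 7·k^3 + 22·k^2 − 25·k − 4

(7·k + 1)·(k + 4)·(k − 1)

Among the possible rational roots, k = −1/7 is a root, so (7·k + 1) is a factor; dividing leaves k^2 + 3·k − 4.
The remaining quadratic factors as (k + 4)(k − 1).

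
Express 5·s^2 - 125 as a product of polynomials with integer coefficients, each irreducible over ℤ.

5·(s + 5)·(s - 5)

Every term has a factor of 5. Then s^2 - 25 = (s)² − (5)².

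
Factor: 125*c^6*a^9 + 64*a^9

Factor out a^9 first: what remains is 125*c^6 + 64.
Recognize a sum of cubes with the parts 4 and 5*c^2.

a^9*(5*c^2 + 4)*(25*c^4 - 20*c^2 + 16)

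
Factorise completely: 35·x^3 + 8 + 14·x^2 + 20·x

Group as (35·x^3 + 20·x) + (14·x^2 + 8) = 5·x·(7·x^2 + 4) + 2·(7·x^2 + 4).
Both groups share the factor (7·x^2 + 4).

(5·x + 2)·(7·x^2 + 4)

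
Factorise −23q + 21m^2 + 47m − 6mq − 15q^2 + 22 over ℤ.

Group: 3m(7m + 5q + 11) + (−3q + 2)(7m + 5q + 11); both groups contain (7m + 5q + 11).

(3m − 3q + 2)(7m + 5q + 11)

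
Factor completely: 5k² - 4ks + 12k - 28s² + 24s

(5k - 14s + 12)(k + 2s)

Group: 5k(k + 2s) + (-14s + 12)(k + 2s); both groups contain (k + 2s).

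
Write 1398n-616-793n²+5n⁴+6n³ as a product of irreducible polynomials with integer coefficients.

(5n-4)(n+14)(n-1)(n-11)

By the rational root theorem, n = 1 is a root, so (n-1) divides it; the quotient is 5n³+11n²-782n+616.
Continuing, n = 11 is a root, so (n-11) divides it; the quotient is 5n²+66n-56.
The remaining quadratic factors as (n+14)(5n-4).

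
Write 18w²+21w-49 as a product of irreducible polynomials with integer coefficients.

Need a pair with product 18·(-49) = -882 and sum 21: that's -21 and 42.
Split the middle term: 18w²-21w + 42w-49 = 3w(6w-7) + 7(6w-7).

(3w+7)(6w-7)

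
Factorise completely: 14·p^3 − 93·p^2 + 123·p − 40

(2·p − 1)·(7·p − 8)·(p − 5)

Testing divisors of the constant over divisors of the leading coefficient, p = 5 is a root, giving the factor (p − 5) and quotient 14·p^2 − 23·p + 8.
The remaining quadratic factors as (2·p − 1)(7·p − 8).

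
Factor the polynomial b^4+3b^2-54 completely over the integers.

Substitute u = b^2 to get a quadratic in u, then factor.
b^2+9 is irreducible over ℤ (sum of squares).
b^2-6 is irreducible over ℤ (6 is not a perfect square).

(b^2+9)(b^2-6)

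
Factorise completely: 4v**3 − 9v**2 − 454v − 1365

Among the possible rational roots, v = −15/4 is a root, so (4v + 15) divides it; the quotient is v**2 − 6v − 91.
The remaining quadratic factors as (v + 7)(v − 13).

(4v + 15)(v + 7)(v − 13)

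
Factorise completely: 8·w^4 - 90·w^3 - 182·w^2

2·w^2·(4·w + 7)·(w - 13)

Pull out the common factor 2·w^2, then factor the remaining trinomial.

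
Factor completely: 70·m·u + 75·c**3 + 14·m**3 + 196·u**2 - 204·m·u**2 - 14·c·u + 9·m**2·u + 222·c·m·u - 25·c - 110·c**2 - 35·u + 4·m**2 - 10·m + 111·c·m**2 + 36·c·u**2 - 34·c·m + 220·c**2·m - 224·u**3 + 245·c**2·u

Group: 5·c·(15·c**2 + 38·c·m + 28·c·u - 22·c + 7·m**2 - 20·m·u + 2·m - 32·u**2 + 28·u - 5) + (2·m + 7·u)·(15·c**2 + 38·c·m + 28·c·u - 22·c + 7·m**2 - 20·m·u + 2·m - 32·u**2 + 28·u - 5); both groups contain (15·c**2 + 38·c·m + 28·c·u - 22·c + 7·m**2 - 20·m·u + 2·m - 32·u**2 + 28·u - 5), so (5·c + 2·m + 7·u) is a factor with cofactor 15·c**2 + 38·c·m + 28·c·u - 22·c + 7·m**2 - 20·m·u + 2·m - 32·u**2 + 28·u - 5.
The cofactor groups again: 15·c**2 + 38·c·m + 28·c·u - 22·c + 7·m**2 - 20·m·u + 2·m - 32·u**2 + 28·u - 5 = 3·c·(5·c + m - 4·u + 1) + (7·m + 8·u - 5)·(5·c + m - 4·u + 1); both groups contain (5·c + m - 4·u + 1), giving (3·c + 7·m + 8·u - 5)·(5·c + m - 4·u + 1).

(3·c + 7·m + 8·u - 5)·(5·c + 2·m + 7·u)·(5·c + m - 4·u + 1)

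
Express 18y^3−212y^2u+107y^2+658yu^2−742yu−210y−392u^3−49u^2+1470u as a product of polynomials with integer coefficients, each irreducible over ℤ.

(9y−7u−14)(y−7u)(2y−8u+15)

Group: 2y(9y^2−70yu−14y+49u^2+98u) + (−8u+15)(9y^2−70yu−14y+49u^2+98u); both groups contain (9y^2−70yu−14y+49u^2+98u), so (2y−8u+15) is a factor with cofactor 9y^2−70yu−14y+49u^2+98u.
The cofactor groups again: 9y^2−70yu−14y+49u^2+98u = y(9y−7u−14) − 7u(9y−7u−14); both groups contain (9y−7u−14), giving (y−7u)(9y−7u−14).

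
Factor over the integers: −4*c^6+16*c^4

Factor out 4*c^4 first: what remains is −c^2+4.
Recognize a difference of squares with the parts 2 and c.

−4*c^4*(c+2)*(c−2)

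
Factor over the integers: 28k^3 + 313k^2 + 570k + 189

(4k + 7)(7k + 3)(k + 9)

Testing divisors of the constant over divisors of the leading coefficient, k = -9 is a root, so (k + 9) is a factor; dividing leaves 28k^2 + 61k + 21.
The remaining quadratic factors as (4k + 7)(7k + 3).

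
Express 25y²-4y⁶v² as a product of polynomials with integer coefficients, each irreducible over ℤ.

Every term has a factor of y²; factoring it out leaves -4y⁴v²+25.
Recognize a difference of squares with the parts 5 and 2y²v.

-y²(2y²v+5)(2y²v-5)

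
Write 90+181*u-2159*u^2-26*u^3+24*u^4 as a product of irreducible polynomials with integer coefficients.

(4*u-1)*(6*u+1)*(u+9)*(u-10)

Testing divisors of the constant over divisors of the leading coefficient, u = -1/6 is a root, so (6*u+1) is a factor; dividing leaves 4*u^3-5*u^2-359*u+90.
Continuing, u = 1/4 is a root, giving the factor (4*u-1) and quotient u^2-u-90.
The remaining quadratic factors as (u-10)(u+9).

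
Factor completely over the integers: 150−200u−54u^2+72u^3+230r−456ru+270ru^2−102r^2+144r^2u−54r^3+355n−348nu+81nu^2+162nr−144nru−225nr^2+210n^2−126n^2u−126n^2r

−(3r+3u−5)(6n+9r+3u+5)(7n+2r−8u+6)

Group: 7n(−18nr−18nu+30n−27r^2−36ru+30r−9u^2+25) + (2r−8u+6)(−18nr−18nu+30n−27r^2−36ru+30r−9u^2+25); both groups contain (−18nr−18nu+30n−27r^2−36ru+30r−9u^2+25), so (7n+2r−8u+6) is a factor with cofactor −18nr−18nu+30n−27r^2−36ru+30r−9u^2+25.
The cofactor groups again: −18nr−18nu+30n−27r^2−36ru+30r−9u^2+25 = −3r(6n+9r+3u+5) + (−3u+5)(6n+9r+3u+5); both groups contain (6n+9r+3u+5), giving −(3r+3u−5)(6n+9r+3u+5).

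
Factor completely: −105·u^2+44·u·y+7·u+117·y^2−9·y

−(15·u+13·y−1)·(7·u−9·y)

Group: −15·u·(7·u−9·y) + (−13·y+1)·(7·u−9·y); both groups contain (7·u−9·y).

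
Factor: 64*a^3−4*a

Every term has a factor of 4*a. Then 16*a^2−1 = (4*a)² − (1)².

4*a*(4*a+1)*(4*a−1)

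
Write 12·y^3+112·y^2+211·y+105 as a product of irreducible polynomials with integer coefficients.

Among the possible rational roots, y = -3/2 is a root, so (2·y+3) divides it; the quotient is 6·y^2+47·y+35.
The remaining quadratic factors as (y+7)(6·y+5).

(2·y+3)·(6·y+5)·(y+7)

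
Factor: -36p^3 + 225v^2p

Factor out 9p, leaving 25v^2 - 4p^2, which is a difference of two squares.

9p(5v - 2p)(5v + 2p)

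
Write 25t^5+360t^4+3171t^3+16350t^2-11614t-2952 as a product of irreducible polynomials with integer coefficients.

Testing divisors of the constant over divisors of the leading coefficient, t = -1/5 is a root, giving the factor (5t+1) and quotient 5t^4+71t^3+620t^2+3146t-2952.
Then t = -9 is a root, giving the factor (t+9) and quotient 5t^3+26t^2+386t-328.
Continuing, t = 4/5 is a root, so (5t-4) is a factor; dividing leaves t^2+6t+82.
The quadratic t^2+6t+82 has discriminant -292 < 0 and is irreducible over ℤ.

(5t+1)(5t-4)(t+9)(t^2+6t+82)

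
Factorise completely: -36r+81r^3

9r(3r+2)(3r-2)

Pull out the common factor 9r; 9r^2-4 is a difference of squares.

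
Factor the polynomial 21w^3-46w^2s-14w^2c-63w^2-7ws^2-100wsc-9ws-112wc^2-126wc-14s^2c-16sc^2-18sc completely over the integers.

Group: 7w(3w^2-7ws-2wc-9w-14sc-16c^2-18c) + s(3w^2-7ws-2wc-9w-14sc-16c^2-18c); both groups contain (3w^2-7ws-2wc-9w-14sc-16c^2-18c), so (7w+s) is a factor with cofactor 3w^2-7ws-2wc-9w-14sc-16c^2-18c.
The cofactor groups again: 3w^2-7ws-2wc-9w-14sc-16c^2-18c = 3w(w+2c) + (-7s-8c-9)(w+2c); both groups contain (w+2c), giving (3w-7s-8c-9)(w+2c).

(3w-7s-8c-9)(w+2c)(7w+s)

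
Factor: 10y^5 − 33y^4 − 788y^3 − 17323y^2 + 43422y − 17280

(2y − 1)(5y − 9)(y − 15)(y^2 + 14y + 128)

Testing divisors of the constant over divisors of the leading coefficient, y = 9/5 is a root, giving the factor (5y − 9) and quotient 2y^4 − 3y^3 − 163y^2 − 3758y + 1920.
Then y = 15 is a root, so (y − 15) is a factor; dividing leaves 2y^3 + 27y^2 + 242y − 128.
Next, y = 1/2 is a root, so (2y − 1) divides it; the quotient is y^2 + 14y + 128.
The quadratic y^2 + 14y + 128 has discriminant −316 < 0 and is irreducible over ℤ.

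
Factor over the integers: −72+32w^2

Pull out the common factor 8; 4w^2−9 is a difference of squares.

8(2w+3)(2w−3)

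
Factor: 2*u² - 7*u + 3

Need a pair with product 2·3 = 6 and sum -7: that's -6 and -1.
Split the middle term: 2*u² - 6*u - u + 3 = 2*u*(u - 3) - (u - 3).

(2*u - 1)*(u - 3)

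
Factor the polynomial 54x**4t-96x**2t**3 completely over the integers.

6tx**2(3x-4t)(3x+4t)

Pull out the common factor 6x**2t; 9x**2-16t**2 is a difference of squares.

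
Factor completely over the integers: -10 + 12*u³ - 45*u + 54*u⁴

(9*u + 2)*(6*u³ - 5)

Group as (54*u⁴ - 45*u) + (12*u³ - 10) = 9*u*(6*u³ - 5) + 2*(6*u³ - 5).
Both groups share the factor (6*u³ - 5).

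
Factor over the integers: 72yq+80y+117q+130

Group as (72yq+80y) + (117q+130) = 8y(9q+10) + 13(9q+10).
Both groups share the factor (9q+10).

(8y+13)(9q+10)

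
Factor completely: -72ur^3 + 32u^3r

8ru(2u - 3r)(2u + 3r)

Pull out the common factor 8ur; 4u^2 - 9r^2 is a difference of squares.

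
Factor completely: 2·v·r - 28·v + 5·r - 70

Group as (2·v·r - 28·v) + (5·r - 70) = 2·v·(r - 14) + 5·(r - 14).
Both groups share the factor (r - 14).

(2·v + 5)·(r - 14)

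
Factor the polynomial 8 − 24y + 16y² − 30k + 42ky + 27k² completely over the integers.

(3k + 2y − 2)(9k + 8y − 4)

Group: 3k(9k + 8y − 4) + (2y − 2)(9k + 8y − 4); both groups contain (9k + 8y − 4).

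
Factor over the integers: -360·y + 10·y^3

10·y·(y + 6)·(y - 6)

Pull out the common factor 10·y; y^2 - 36 is a difference of squares.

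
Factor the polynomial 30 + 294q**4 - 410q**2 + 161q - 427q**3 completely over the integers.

Among the possible rational roots, q = -5/6 is a root, so (6q + 5) divides it; the quotient is 49q**3 - 112q**2 + 25q + 6.
Continuing, q = 3/7 is a root, giving the factor (7q - 3) and quotient 7q**2 - 13q - 2.
The remaining quadratic factors as (7q + 1)(q - 2).

(6q + 5)(7q + 1)(7q - 3)(q - 2)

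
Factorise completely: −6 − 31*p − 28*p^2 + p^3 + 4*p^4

(4*p + 1)*(p + 1)*(p + 2)*(p − 3)

By the rational root theorem, p = −1 is a root, so (p + 1) is a factor; dividing leaves 4*p^3 − 3*p^2 − 25*p − 6.
Continuing, p = 3 is a root, so (p − 3) is a factor; dividing leaves 4*p^2 + 9*p + 2.
The remaining quadratic factors as (p + 2)(4*p + 1).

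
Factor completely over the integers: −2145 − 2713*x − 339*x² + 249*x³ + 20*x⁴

Trying the rational-root candidates, x = 15/4 is a root, giving the factor (4*x − 15) and quotient 5*x³ + 81*x² + 219*x + 143.
Then x = −13 is a root, giving the factor (x + 13) and quotient 5*x² + 16*x + 11.
The remaining quadratic factors as (5*x + 11)(x + 1).

(4*x − 15)*(5*x + 11)*(x + 1)*(x + 13)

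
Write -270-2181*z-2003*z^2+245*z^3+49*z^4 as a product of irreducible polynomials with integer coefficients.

(7*z+1)*(7*z+6)*(z+9)*(z-5)

Testing divisors of the constant over divisors of the leading coefficient, z = -6/7 is a root, so (7*z+6) divides it; the quotient is 7*z^3+29*z^2-311*z-45.
Next, z = 5 is a root, giving the factor (z-5) and quotient 7*z^2+64*z+9.
The remaining quadratic factors as (z+9)(7*z+1).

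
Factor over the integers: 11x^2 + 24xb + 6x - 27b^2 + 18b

Group: 11x(x + 3b) + (-9b + 6)(x + 3b); both groups contain (x + 3b).

(11x - 9b + 6)(x + 3b)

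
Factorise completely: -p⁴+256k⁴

(4k+p)(4k-p)(16k²+p²)

Difference of squares twice: with A = 4k and B = p, A⁴ − B⁴ = (A² − B²)(A² + B²), and A² − B² factors again.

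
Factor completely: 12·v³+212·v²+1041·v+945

Among the possible rational roots, v = -7/6 is a root, so (6·v+7) is a factor; dividing leaves 2·v²+33·v+135.
The remaining quadratic factors as (v+9)(2·v+15).

(2·v+15)·(6·v+7)·(v+9)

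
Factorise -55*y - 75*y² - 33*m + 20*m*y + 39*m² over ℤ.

Group: 3*m*(13*m - 15*y - 11) + 5*y*(13*m - 15*y - 11); both groups contain (13*m - 15*y - 11).

(13*m - 15*y - 11)*(3*m + 5*y)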